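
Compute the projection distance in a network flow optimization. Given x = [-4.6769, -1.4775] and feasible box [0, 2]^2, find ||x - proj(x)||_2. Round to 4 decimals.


Project each component onto [0, 2].
clip(-4.6769) = 0.0, clip(-1.4775) = 0.0
Projection = [0.0, 0.0]
Squared diffs: [21.8734, 2.183]
Distance = sqrt(24.0564) = 4.9047


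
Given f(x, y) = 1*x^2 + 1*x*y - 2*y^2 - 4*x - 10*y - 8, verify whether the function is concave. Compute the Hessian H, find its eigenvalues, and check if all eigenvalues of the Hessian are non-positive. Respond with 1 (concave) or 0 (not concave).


The Hessian of f(x,y) = 1*x^2 + 1*x*y - 2*y^2 - 4*x - 10*y - 8 is:
H = [[2, 1], [1, -4]]
Trace = 2 - 4 = -2
Determinant = 2*-4 - (1)^2 = -9
Discriminant = (-2)^2 - 4*-9 = 40.0
Eigenvalues: lambda_1 = -4.1623, lambda_2 = 2.1623
The function is not concave.

0


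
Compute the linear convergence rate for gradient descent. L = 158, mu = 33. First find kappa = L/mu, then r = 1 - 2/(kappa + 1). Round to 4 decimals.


Step 1: Compute the condition number.
kappa = L/mu = 158/33 = 4.7879
Step 2: Compute the convergence rate.
r = 1 - 2/(kappa + 1) = 1 - 2*mu/(L + mu) = (L - mu)/(L + mu) = 125/191 = 0.6545


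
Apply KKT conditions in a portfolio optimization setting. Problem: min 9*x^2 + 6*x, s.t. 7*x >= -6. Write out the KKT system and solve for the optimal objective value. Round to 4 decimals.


Step 1: Try lambda = 0 (constraint inactive).
Stationarity: 2*9*x + 6 = 0
x* = -6/(2*9) = -1/3 = -0.3333 (rounded; the exact value -1/3 is used below)
Check constraint: 7*-0.3333 = -2.3331 >= -6 -- satisfied.
Step 2: Compute optimal value.
f(x*) = 9*(-1/3)^2 + 6*(-1/3) = -1.0


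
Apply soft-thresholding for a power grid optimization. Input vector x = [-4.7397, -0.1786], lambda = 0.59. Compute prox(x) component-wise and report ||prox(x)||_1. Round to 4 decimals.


Soft-thresholding with lambda = 0.59:
prox(-4.7397) = sign(-4.7397)*max(|-4.7397| - 0.59, 0) = -4.1497
prox(-0.1786) = sign(-0.1786)*max(|-0.1786| - 0.59, 0) = 0.0
prox(x) = [-4.1497, 0.0]
||prox(x)||_1 = 4.1497 + 0.0 = 4.1497


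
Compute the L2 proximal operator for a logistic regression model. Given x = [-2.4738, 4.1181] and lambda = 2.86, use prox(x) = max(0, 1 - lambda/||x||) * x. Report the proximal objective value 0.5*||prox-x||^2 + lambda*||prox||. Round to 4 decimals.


Step 1: Compute ||x||.
||x|| = 4.804
Step 2: Compute scaling factor.
scale = max(0, 1 - 2.86/4.804) = 0.4047
Step 3: prox(x) = [-1.0011, 1.6664]
||prox(x)|| = 1.944
Step 4: Proximal objective.
0.5*||prox-x||^2 = 4.0898
lambda*||prox|| = 5.5598
Total = 9.6496


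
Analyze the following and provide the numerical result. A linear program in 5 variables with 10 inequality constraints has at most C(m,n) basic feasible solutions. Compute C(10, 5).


Each vertex corresponds to some choice of n active constraints out of m, so the number of vertices is at most C(m, n) = m! / (n!(m-n)!).
m = 10, n = 5
Numerator: 10 * 9 * 8 * 7 * 6
Denominator: 5! = 120
C(10, 5) = 252


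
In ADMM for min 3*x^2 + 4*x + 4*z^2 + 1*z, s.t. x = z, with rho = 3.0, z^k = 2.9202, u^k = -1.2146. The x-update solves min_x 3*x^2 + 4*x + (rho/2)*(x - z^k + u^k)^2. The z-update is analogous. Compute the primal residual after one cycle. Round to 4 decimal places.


ADMM iteration with rho = 3.0, z^k = 2.9202, u^k = -1.2146
Step 1: x-update.
Minimize 3*x^2 + 4*x + (3.0/2)*(x - 2.9202 - 1.2146)^2
FOC: (2*3 + 3.0)*x = -4 + 3.0*(2.9202 + 1.2146)
x^{k+1} = 0.9338
Step 2: z-update.
Minimize 4*z^2 + 1*z + (3.0/2)*(0.9338 - z - 1.2146)^2
FOC: (2*4 + 3.0)*z = -1 + 3.0*(0.9338 - 1.2146)
z^{k+1} = -0.1675
Step 3: u-update.
u^{k+1} = -1.2146 + 0.9338 + 0.1675 = -0.1133
Step 4: Primal residual = |0.9338 + 0.1675| = 1.1013


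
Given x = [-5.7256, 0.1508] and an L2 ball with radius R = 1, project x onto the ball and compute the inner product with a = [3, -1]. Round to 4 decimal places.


Step 1: Compute ||x|| (intermediates to 6 decimals).
||x|| = sqrt((-5.7256)^2 + 0.1508^2) = 5.727586
Step 2: Project.
Since ||x|| > R, scale = R/||x|| = 1/5.727586 = 0.174594, proj(x) = scale * x
proj(x) = [-0.999655, 0.026329]
Step 3: Dot product.
a^T * proj(x) = 3*(-0.999655) - 1*0.026329 = -3.0253


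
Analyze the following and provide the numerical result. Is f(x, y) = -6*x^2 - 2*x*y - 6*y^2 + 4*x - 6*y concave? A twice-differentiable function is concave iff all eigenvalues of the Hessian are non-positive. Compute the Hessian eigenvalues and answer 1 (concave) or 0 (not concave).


The Hessian of f(x,y) = -6*x^2 - 2*x*y - 6*y^2 + 4*x - 6*y is:
H = [[-12, -2], [-2, -12]]
Trace = -12 - 12 = -24
Determinant = -12*-12 - (-2)^2 = 140
Discriminant = (-24)^2 - 4*140 = 16.0
Eigenvalues: lambda_1 = -14.0, lambda_2 = -10.0
The function is concave.

1


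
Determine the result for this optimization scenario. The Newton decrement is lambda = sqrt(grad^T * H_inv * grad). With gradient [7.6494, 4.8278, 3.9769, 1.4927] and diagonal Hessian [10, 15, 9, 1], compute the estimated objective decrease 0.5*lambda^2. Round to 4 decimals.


Step 1: H is diagonal, so H^(-1) * g = [0.7649, 0.3219, 0.4419, 1.4927].
Step 2: g^T H^(-1) g = sum_i g_i^2 / H_ii
  = (7.6494)^2/10 + (4.8278)^2/15 + (3.9769)^2/9 + (1.4927)^2/1
  = 5.8513 + 1.5538 + 1.7573 + 2.2282 = 11.3906
Step 3: Objective decrease = 0.5 * g^T H^(-1) g = 5.6953


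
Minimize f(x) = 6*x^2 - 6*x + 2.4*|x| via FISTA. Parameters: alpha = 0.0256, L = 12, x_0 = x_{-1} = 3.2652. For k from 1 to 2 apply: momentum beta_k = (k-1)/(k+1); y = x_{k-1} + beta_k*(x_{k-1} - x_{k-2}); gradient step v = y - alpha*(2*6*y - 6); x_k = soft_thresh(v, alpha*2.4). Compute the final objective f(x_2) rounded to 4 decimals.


FISTA on f(x) = 6*x^2 - 6*x + 2.4*|x|
L = 12, alpha = 0.0256
Iteration 1: beta = 0.0, y = 3.2652 + 0.0*(3.2652 - 3.2652) = 3.2652
  grad(y) = 33.1824, v = y - alpha*grad = 2.4157
  prox(v) = soft_thresh(2.4157, 0.0614) = 2.3543
Iteration 2: beta = 0.3333, y = 2.3543 + 0.3333*(2.3543 - 3.2652) = 2.0507
  grad(y) = 18.6078, v = y - alpha*grad = 1.5743
  prox(v) = soft_thresh(1.5743, 0.0614) = 1.5129
f(x_2) = 6*1.5129^2 - 6*1.5129 + 2.4*|1.5129| = 8.2861


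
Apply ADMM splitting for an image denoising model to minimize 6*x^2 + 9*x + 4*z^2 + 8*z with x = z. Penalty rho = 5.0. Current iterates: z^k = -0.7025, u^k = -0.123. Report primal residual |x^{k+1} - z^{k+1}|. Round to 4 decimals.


ADMM iteration with rho = 5.0, z^k = -0.7025, u^k = -0.123
Step 1: x-update.
Minimize 6*x^2 + 9*x + (5.0/2)*(x + 0.7025 - 0.123)^2
FOC: (2*6 + 5.0)*x = -9 + 5.0*(-0.7025 + 0.123)
x^{k+1} = -0.6999
Step 2: z-update.
Minimize 4*z^2 + 8*z + (5.0/2)*(-0.6999 - z - 0.123)^2
FOC: (2*4 + 5.0)*z = -8 + 5.0*(-0.6999 - 0.123)
z^{k+1} = -0.9319
Step 3: u-update.
u^{k+1} = -0.123 - 0.6999 + 0.9319 = 0.109
Step 4: Primal residual = |-0.6999 + 0.9319| = 0.232


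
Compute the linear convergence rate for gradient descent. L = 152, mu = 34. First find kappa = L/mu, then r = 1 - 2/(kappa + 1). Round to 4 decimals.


Step 1: Compute the condition number.
kappa = L/mu = 152/34 = 4.4706
Step 2: Compute the convergence rate.
r = 1 - 2/(kappa + 1) = 1 - 2*mu/(L + mu) = (L - mu)/(L + mu) = 118/186 = 0.6344


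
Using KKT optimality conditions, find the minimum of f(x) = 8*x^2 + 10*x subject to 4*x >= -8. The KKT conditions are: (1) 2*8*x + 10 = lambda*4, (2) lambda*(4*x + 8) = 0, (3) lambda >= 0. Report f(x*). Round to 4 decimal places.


Step 1: Try lambda = 0 (constraint inactive).
Stationarity: 2*8*x + 10 = 0
x* = -10/(2*8) = -0.625
Check constraint: 4*-0.625 = -2.5 >= -8 -- satisfied.
Step 2: Compute optimal value.
f(x*) = 8*(-0.625)^2 + 10*(-0.625) = -3.125


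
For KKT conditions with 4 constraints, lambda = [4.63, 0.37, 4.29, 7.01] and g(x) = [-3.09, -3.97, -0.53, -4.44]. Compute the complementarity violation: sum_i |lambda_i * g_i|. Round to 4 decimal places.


KKT complementary slackness check:
lambda_1 * g_1 = 4.63 * -3.09 = -14.3067
lambda_2 * g_2 = 0.37 * -3.97 = -1.4689
lambda_3 * g_3 = 4.29 * -0.53 = -2.2737
lambda_4 * g_4 = 7.01 * -4.44 = -31.1244
Total violation = 14.3067 + 1.4689 + 2.2737 + 31.1244 = 49.1737


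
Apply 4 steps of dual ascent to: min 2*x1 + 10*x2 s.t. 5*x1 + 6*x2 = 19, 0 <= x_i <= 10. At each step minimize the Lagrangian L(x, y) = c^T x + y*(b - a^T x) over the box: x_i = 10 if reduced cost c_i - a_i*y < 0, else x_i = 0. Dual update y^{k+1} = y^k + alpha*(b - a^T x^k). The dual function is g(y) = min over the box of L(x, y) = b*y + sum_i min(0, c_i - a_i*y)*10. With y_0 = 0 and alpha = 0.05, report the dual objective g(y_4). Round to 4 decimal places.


Dual ascent for LP: min 2*x1 + 10*x2, 5*x1 + 6*x2 = 19, 0 <= x_i <= 10
Step 1: y^k = 0.0, reduced costs: (2.0, 10.0)
  x^k = (0.0, 0.0), subgradient = b - a^T x = 19.0
  y^{k+1} = 0.0 + 0.05*19.0 = 0.95
Step 2: y^k = 0.95, reduced costs: (-2.75, 4.3)
  x^k = (10.0, 0.0), subgradient = b - a^T x = -31.0
  y^{k+1} = 0.95 + 0.05*-31.0 = -0.6
Step 3: y^k = -0.6, reduced costs: (5.0, 13.6)
  x^k = (0.0, 0.0), subgradient = b - a^T x = 19.0
  y^{k+1} = -0.6 + 0.05*19.0 = 0.35
Step 4: y^k = 0.35, reduced costs: (0.25, 7.9)
  x^k = (0.0, 0.0), subgradient = b - a^T x = 19.0
  y^{k+1} = 0.35 + 0.05*19.0 = 1.3
Dual objective at y_4 = 1.3: reduced costs (-4.5, 2.2), box minimizer x = (10.0, 0.0)
g(y_4) = b*y + (c1 - a1*y)*x1 + (c2 - a2*y)*x2 = 19*1.3 + (-4.5)*10.0 + 2.2*0.0 = 24.7 - 45.0 + 0.0 = -20.3


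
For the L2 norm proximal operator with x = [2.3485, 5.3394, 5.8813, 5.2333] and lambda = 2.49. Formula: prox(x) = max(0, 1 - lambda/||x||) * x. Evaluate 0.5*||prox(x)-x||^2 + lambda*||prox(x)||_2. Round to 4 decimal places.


Step 1: Compute ||x||.
||x|| = 9.798
Step 2: Compute scaling factor.
scale = max(0, 1 - 2.49/9.798) = 0.7459
Step 3: prox(x) = [1.7517, 3.9825, 4.3867, 3.9033]
||prox(x)|| = 7.308
Step 4: Proximal objective.
0.5*||prox-x||^2 = 3.1001
lambda*||prox|| = 18.1969
Total = 21.2971


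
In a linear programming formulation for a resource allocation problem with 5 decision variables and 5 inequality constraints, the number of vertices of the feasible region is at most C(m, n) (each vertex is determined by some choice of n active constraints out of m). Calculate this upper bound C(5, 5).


Each vertex corresponds to some choice of n active constraints out of m, so the number of vertices is at most C(m, n) = m! / (n!(m-n)!).
m = 5, n = 5
Numerator: 5 * 4 * 3 * 2 * 1
Denominator: 5! = 120
C(5, 5) = 1


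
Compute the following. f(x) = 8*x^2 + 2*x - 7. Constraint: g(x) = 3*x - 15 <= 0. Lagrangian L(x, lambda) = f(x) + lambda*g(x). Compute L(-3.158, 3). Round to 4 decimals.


Step 1: Evaluate f(x).
f(-3.158) = 8*(-3.158)^2 + 2*(-3.158) - 7 = 66.4677
Step 2: Evaluate g(x).
g(-3.158) = 3*-3.158 - 15 = -24.474
Step 3: Compute Lagrangian.
L = 66.4677 + 3*-24.474 = -6.9543


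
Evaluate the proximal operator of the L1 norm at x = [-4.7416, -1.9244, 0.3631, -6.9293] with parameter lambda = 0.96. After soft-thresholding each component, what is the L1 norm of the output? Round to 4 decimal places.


Soft-thresholding with lambda = 0.96:
prox(-4.7416) = sign(-4.7416)*max(|-4.7416| - 0.96, 0) = -3.7816
prox(-1.9244) = sign(-1.9244)*max(|-1.9244| - 0.96, 0) = -0.9644
prox(0.3631) = sign(0.3631)*max(|0.3631| - 0.96, 0) = 0.0
prox(-6.9293) = sign(-6.9293)*max(|-6.9293| - 0.96, 0) = -5.9693
prox(x) = [-3.7816, -0.9644, 0.0, -5.9693]
||prox(x)||_1 = 3.7816 + 0.9644 + 0.0 + 5.9693 = 10.7153


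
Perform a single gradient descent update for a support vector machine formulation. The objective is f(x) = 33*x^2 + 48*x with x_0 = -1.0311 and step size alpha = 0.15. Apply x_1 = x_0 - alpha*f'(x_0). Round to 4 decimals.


We compute the gradient at x_0 and apply the update.
f'(x) = 66*x + 48
f'(-1.0311) = 66*-1.0311 + 48 = -20.0526
x_1 = -1.0311 - 0.15*-20.0526 = 1.9768


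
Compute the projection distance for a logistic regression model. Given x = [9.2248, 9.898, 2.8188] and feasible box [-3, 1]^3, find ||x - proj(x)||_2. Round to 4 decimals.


Project each component onto [-3, 1].
clip(9.2248) = 1.0, clip(9.898) = 1.0, clip(2.8188) = 1.0
Projection = [1.0, 1.0, 1.0]
Squared diffs: [67.6473, 79.1744, 3.308]
Distance = sqrt(150.1297) = 12.2527


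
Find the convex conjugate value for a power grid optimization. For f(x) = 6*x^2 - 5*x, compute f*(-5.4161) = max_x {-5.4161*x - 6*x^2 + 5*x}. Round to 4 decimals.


f*(y) = sup_x {y*x - a*x^2 - b*x} = sup_x {(y-b)*x - a*x^2}
FOC: (y - b) - 2a*x = 0 => x* = (y - b)/(2a)
x* = (-5.4161 + 5)/(2*6) = -0.0347
f*(-5.4161) = (y-b)^2/(4a) = (-5.4161 + 5)^2/(4*6)
= 0.1731/24 = 0.0072


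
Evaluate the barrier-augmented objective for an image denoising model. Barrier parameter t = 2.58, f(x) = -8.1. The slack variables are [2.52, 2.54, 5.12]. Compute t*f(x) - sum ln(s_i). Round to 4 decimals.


Step 1: Compute log-barrier.
ln values: [0.9243, 0.9322, 1.6332]
phi = -(0.9243 + 0.9322 + 1.6332) = -3.4896
Step 2: Compute augmented objective.
t*f(x) = 2.58*-8.1 = -20.898
Total = -20.898 - 3.4896 = -24.3876


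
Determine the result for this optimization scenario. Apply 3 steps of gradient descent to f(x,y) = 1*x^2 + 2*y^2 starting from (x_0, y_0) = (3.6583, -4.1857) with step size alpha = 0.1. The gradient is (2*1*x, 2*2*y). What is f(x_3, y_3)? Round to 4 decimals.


Gradient descent on f(x,y) = 1*x^2 + 2*y^2.
Starting point: (3.6583, -4.1857), alpha = 0.1
Step 1: grad_x = 2*1*3.6583 = 7.3166, grad_y = 2*2*-4.1857 = -16.7428
  x_1 = 3.6583 - 0.1*7.3166 = 2.9266
  y_1 = -4.1857 - 0.1*-16.7428 = -2.5114
Step 2: grad_x = 2*1*2.9266 = 5.8533, grad_y = 2*2*-2.5114 = -10.0457
  x_2 = 2.9266 - 0.1*5.8533 = 2.3413
  y_2 = -2.5114 - 0.1*-10.0457 = -1.5069
Step 3: grad_x = 2*1*2.3413 = 4.6826, grad_y = 2*2*-1.5069 = -6.0274
  x_3 = 2.3413 - 0.1*4.6826 = 1.873
  y_3 = -1.5069 - 0.1*-6.0274 = -0.9041
f(1.873, -0.9041) = 1*1.873^2 + 2*(-0.9041)^2 = 5.1431


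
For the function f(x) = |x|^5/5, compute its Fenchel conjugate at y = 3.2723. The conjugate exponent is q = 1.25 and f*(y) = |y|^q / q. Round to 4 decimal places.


The conjugate exponent q satisfies 1/p + 1/q = 1.
p = 5, so q = 5/(5 - 1) = 1.25
|y|^q = 3.2723^1.25 = 4.4012
f*(3.2723) = 4.4012 / 1.25 = 3.5209


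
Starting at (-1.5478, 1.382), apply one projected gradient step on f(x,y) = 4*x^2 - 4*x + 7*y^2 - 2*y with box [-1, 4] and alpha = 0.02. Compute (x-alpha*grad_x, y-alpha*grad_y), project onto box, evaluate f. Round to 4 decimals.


Step 1: Compute gradient at (-1.5478, 1.382).
grad_x = 2*4*-1.5478 - 4 = -16.3824
grad_y = 2*7*1.382 - 2 = 17.348
Step 2: Gradient step.
x_raw = -1.5478 - 0.02*-16.3824 = -1.2202
y_raw = 1.382 - 0.02*17.348 = 1.035
Step 3: Project onto [-1, 4].
x_proj = clip(-1.2202) = -1.0
y_proj = clip(1.035) = 1.035
Step 4: Evaluate f.
f(-1.0, 1.035) = 13.4291


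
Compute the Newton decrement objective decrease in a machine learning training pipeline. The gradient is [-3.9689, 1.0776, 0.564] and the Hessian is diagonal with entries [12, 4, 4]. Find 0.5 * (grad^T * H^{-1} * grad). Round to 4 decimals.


Step 1: H is diagonal, so H^(-1) * g = [-0.3307, 0.2694, 0.141].
Step 2: g^T H^(-1) g = sum_i g_i^2 / H_ii
  = (-3.9689)^2/12 + (1.0776)^2/4 + (0.564)^2/4
  = 1.3127 + 0.2903 + 0.0795 = 1.6825
Step 3: Objective decrease = 0.5 * g^T H^(-1) g = 0.8413


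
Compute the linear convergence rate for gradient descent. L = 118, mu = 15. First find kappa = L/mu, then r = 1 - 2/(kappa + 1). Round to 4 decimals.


Step 1: Compute the condition number.
kappa = L/mu = 118/15 = 7.8667
Step 2: Compute the convergence rate.
r = 1 - 2/(kappa + 1) = 1 - 2*mu/(L + mu) = (L - mu)/(L + mu) = 103/133 = 0.7744


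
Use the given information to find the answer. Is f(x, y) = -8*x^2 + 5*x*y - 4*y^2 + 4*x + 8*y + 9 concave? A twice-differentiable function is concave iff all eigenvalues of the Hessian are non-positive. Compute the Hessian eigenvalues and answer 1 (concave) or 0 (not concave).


The Hessian of f(x,y) = -8*x^2 + 5*x*y - 4*y^2 + 4*x + 8*y + 9 is:
H = [[-16, 5], [5, -8]]
Trace = -16 - 8 = -24
Determinant = -16*-8 - (5)^2 = 103
Discriminant = (-24)^2 - 4*103 = 164.0
Eigenvalues: lambda_1 = -18.4031, lambda_2 = -5.5969
The function is concave.

1


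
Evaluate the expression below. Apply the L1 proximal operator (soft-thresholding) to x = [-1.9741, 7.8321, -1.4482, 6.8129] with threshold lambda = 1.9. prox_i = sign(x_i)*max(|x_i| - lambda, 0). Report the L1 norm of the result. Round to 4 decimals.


Soft-thresholding with lambda = 1.9:
prox(-1.9741) = sign(-1.9741)*max(|-1.9741| - 1.9, 0) = -0.0741
prox(7.8321) = sign(7.8321)*max(|7.8321| - 1.9, 0) = 5.9321
prox(-1.4482) = sign(-1.4482)*max(|-1.4482| - 1.9, 0) = 0.0
prox(6.8129) = sign(6.8129)*max(|6.8129| - 1.9, 0) = 4.9129
prox(x) = [-0.0741, 5.9321, 0.0, 4.9129]
||prox(x)||_1 = 0.0741 + 5.9321 + 0.0 + 4.9129 = 10.9191


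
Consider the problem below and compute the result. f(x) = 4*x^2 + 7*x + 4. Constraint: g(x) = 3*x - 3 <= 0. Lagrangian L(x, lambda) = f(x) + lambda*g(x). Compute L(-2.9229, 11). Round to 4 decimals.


Step 1: Evaluate f(x).
f(-2.9229) = 4*(-2.9229)^2 + 7*(-2.9229) + 4 = 17.7131
Step 2: Evaluate g(x).
g(-2.9229) = 3*-2.9229 - 3 = -11.7687
Step 3: Compute Lagrangian.
L = 17.7131 + 11*-11.7687 = -111.7426


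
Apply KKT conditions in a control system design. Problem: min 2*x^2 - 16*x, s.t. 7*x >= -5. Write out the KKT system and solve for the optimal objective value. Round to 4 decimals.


Step 1: Try lambda = 0 (constraint inactive).
Stationarity: 2*2*x - 16 = 0
x* = 16/(2*2) = 4.0
Check constraint: 7*4.0 = 28.0 >= -5 -- satisfied.
Step 2: Compute optimal value.
f(x*) = 2*4.0^2 - 16*4.0 = -32.0


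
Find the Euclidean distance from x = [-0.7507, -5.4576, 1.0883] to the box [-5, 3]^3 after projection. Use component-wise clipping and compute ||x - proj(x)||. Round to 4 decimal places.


Project each component onto [-5, 3].
clip(-0.7507) = -0.7507, clip(-5.4576) = -5.0, clip(1.0883) = 1.0883
Projection = [-0.7507, -5.0, 1.0883]
Squared diffs: [0.0, 0.2094, 0.0]
Distance = sqrt(0.2094) = 0.4576


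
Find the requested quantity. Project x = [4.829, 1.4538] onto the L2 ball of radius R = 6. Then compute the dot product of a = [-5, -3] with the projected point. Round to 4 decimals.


Step 1: Compute ||x|| (intermediates to 6 decimals).
||x|| = sqrt(4.829^2 + 1.4538^2) = 5.043092
Step 2: Project.
Since ||x|| <= R, proj = x (no scaling needed).
proj(x) = [4.829, 1.4538]
Step 3: Dot product.
a^T * proj(x) = -5*4.829 - 3*1.4538 = -28.5064


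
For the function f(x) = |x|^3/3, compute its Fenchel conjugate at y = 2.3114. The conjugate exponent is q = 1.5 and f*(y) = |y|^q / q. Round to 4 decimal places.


The conjugate exponent q satisfies 1/p + 1/q = 1.
p = 3, so q = 3/(3 - 1) = 1.5
|y|^q = 2.3114^1.5 = 3.5141
f*(2.3114) = 3.5141 / 1.5 = 2.3427


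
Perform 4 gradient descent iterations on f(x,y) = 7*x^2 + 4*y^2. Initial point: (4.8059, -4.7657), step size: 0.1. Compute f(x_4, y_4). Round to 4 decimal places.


Gradient descent on f(x,y) = 7*x^2 + 4*y^2.
Starting point: (4.8059, -4.7657), alpha = 0.1
Step 1: grad_x = 2*7*4.8059 = 67.2826, grad_y = 2*4*-4.7657 = -38.1256
  x_1 = 4.8059 - 0.1*67.2826 = -1.9224
  y_1 = -4.7657 - 0.1*-38.1256 = -0.9531
Step 2: grad_x = 2*7*-1.9224 = -26.913, grad_y = 2*4*-0.9531 = -7.6251
  x_2 = -1.9224 - 0.1*-26.913 = 0.7689
  y_2 = -0.9531 - 0.1*-7.6251 = -0.1906
Step 3: grad_x = 2*7*0.7689 = 10.7652, grad_y = 2*4*-0.1906 = -1.525
  x_3 = 0.7689 - 0.1*10.7652 = -0.3076
  y_3 = -0.1906 - 0.1*-1.525 = -0.0381
Step 4: grad_x = 2*7*-0.3076 = -4.3061, grad_y = 2*4*-0.0381 = -0.305
  x_4 = -0.3076 - 0.1*-4.3061 = 0.123
  y_4 = -0.0381 - 0.1*-0.305 = -0.0076
f(0.123, -0.0076) = 7*0.123^2 + 4*(-0.0076)^2 = 0.1062


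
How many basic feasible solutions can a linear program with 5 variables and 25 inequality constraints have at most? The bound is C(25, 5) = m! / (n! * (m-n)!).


Each vertex corresponds to some choice of n active constraints out of m, so the number of vertices is at most C(m, n) = m! / (n!(m-n)!).
m = 25, n = 5
Numerator: 25 * 24 * 23 * 22 * 21
Denominator: 5! = 120
C(25, 5) = 53130


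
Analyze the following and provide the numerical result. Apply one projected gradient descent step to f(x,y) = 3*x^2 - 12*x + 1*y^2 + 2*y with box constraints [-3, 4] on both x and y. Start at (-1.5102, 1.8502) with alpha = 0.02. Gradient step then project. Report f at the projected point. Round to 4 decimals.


Step 1: Compute gradient at (-1.5102, 1.8502).
grad_x = 2*3*-1.5102 - 12 = -21.0612
grad_y = 2*1*1.8502 + 2 = 5.7004
Step 2: Gradient step.
x_raw = -1.5102 - 0.02*-21.0612 = -1.089
y_raw = 1.8502 - 0.02*5.7004 = 1.7362
Step 3: Project onto [-3, 4].
x_proj = clip(-1.089) = -1.089
y_proj = clip(1.7362) = 1.7362
Step 4: Evaluate f.
f(-1.089, 1.7362) = 23.1121


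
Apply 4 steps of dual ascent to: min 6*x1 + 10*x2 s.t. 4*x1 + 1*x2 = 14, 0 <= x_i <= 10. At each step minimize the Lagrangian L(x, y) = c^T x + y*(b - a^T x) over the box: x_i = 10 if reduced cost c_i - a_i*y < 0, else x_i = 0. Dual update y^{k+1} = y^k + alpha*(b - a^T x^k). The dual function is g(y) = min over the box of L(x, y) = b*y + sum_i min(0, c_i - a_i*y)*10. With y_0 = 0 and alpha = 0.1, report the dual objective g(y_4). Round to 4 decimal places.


Dual ascent for LP: min 6*x1 + 10*x2, 4*x1 + 1*x2 = 14, 0 <= x_i <= 10
Step 1: y^k = 0.0, reduced costs: (6.0, 10.0)
  x^k = (0.0, 0.0), subgradient = b - a^T x = 14.0
  y^{k+1} = 0.0 + 0.1*14.0 = 1.4
Step 2: y^k = 1.4, reduced costs: (0.4, 8.6)
  x^k = (0.0, 0.0), subgradient = b - a^T x = 14.0
  y^{k+1} = 1.4 + 0.1*14.0 = 2.8
Step 3: y^k = 2.8, reduced costs: (-5.2, 7.2)
  x^k = (10.0, 0.0), subgradient = b - a^T x = -26.0
  y^{k+1} = 2.8 + 0.1*-26.0 = 0.2
Step 4: y^k = 0.2, reduced costs: (5.2, 9.8)
  x^k = (0.0, 0.0), subgradient = b - a^T x = 14.0
  y^{k+1} = 0.2 + 0.1*14.0 = 1.6
Dual objective at y_4 = 1.6: reduced costs (-0.4, 8.4), box minimizer x = (10.0, 0.0)
g(y_4) = b*y + (c1 - a1*y)*x1 + (c2 - a2*y)*x2 = 14*1.6 + (-0.4)*10.0 + 8.4*0.0 = 22.4 - 4.0 + 0.0 = 18.4


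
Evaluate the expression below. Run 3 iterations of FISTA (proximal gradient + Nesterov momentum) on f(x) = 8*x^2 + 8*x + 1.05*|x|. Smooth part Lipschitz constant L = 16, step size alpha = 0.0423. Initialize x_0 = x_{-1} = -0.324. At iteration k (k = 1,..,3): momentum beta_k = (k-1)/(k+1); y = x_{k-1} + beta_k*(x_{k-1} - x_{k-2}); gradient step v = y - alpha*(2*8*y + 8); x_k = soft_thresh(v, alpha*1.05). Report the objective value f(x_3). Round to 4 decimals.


FISTA on f(x) = 8*x^2 + 8*x + 1.05*|x|
L = 16, alpha = 0.0423
Iteration 1: beta = 0.0, y = -0.324 + 0.0*(-0.324 + 0.324) = -0.324
  grad(y) = 2.816, v = y - alpha*grad = -0.4431
  prox(v) = soft_thresh(-0.4431, 0.0444) = -0.3987
Iteration 2: beta = 0.3333, y = -0.3987 + 0.3333*(-0.3987 + 0.324) = -0.4236
  grad(y) = 1.2224, v = y - alpha*grad = -0.4753
  prox(v) = soft_thresh(-0.4753, 0.0444) = -0.4309
Iteration 3: beta = 0.5, y = -0.4309 + 0.5*(-0.4309 + 0.3987) = -0.447
  grad(y) = 0.8482, v = y - alpha*grad = -0.4829
  prox(v) = soft_thresh(-0.4829, 0.0444) = -0.4385
f(x_3) = 8*(-0.4385)^2 + 8*(-0.4385) + 1.05*|-0.4385| = -1.5093


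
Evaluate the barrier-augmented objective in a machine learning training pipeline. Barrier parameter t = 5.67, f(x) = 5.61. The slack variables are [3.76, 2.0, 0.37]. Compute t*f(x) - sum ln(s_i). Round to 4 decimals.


Step 1: Compute log-barrier.
ln values: [1.3244, 0.6931, -0.9943]
phi = -(1.3244 + 0.6931 - 0.9943) = -1.0233
Step 2: Compute augmented objective.
t*f(x) = 5.67*5.61 = 31.8087
Total = 31.8087 - 1.0233 = 30.7854


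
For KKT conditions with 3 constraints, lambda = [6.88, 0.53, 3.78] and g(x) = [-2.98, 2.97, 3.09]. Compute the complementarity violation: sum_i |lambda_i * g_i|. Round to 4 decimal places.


KKT complementary slackness check:
lambda_1 * g_1 = 6.88 * -2.98 = -20.5024
lambda_2 * g_2 = 0.53 * 2.97 = 1.5741
lambda_3 * g_3 = 3.78 * 3.09 = 11.6802
Total violation = 20.5024 + 1.5741 + 11.6802 = 33.7567


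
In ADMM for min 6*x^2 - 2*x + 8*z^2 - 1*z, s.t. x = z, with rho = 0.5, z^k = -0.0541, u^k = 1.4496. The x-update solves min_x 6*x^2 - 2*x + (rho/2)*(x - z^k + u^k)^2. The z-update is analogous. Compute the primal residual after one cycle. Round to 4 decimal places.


ADMM iteration with rho = 0.5, z^k = -0.0541, u^k = 1.4496
Step 1: x-update.
Minimize 6*x^2 - 2*x + (0.5/2)*(x + 0.0541 + 1.4496)^2
FOC: (2*6 + 0.5)*x = 2 + 0.5*(-0.0541 - 1.4496)
x^{k+1} = 0.0999
Step 2: z-update.
Minimize 8*z^2 - 1*z + (0.5/2)*(0.0999 - z + 1.4496)^2
FOC: (2*8 + 0.5)*z = 1 + 0.5*(0.0999 + 1.4496)
z^{k+1} = 0.1076
Step 3: u-update.
u^{k+1} = 1.4496 + 0.0999 - 0.1076 = 1.4419
Step 4: Primal residual = |0.0999 - 0.1076| = 0.0077


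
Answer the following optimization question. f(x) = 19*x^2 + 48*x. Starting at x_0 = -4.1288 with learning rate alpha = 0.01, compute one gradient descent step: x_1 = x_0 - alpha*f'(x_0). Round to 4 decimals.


We compute the gradient at x_0 and apply the update.
f'(x) = 38*x + 48
f'(-4.1288) = 38*-4.1288 + 48 = -108.8944
x_1 = -4.1288 - 0.01*-108.8944 = -3.0399


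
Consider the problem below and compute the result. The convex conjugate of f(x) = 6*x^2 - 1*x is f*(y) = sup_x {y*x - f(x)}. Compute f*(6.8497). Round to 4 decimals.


f*(y) = sup_x {y*x - a*x^2 - b*x} = sup_x {(y-b)*x - a*x^2}
FOC: (y - b) - 2a*x = 0 => x* = (y - b)/(2a)
x* = (6.8497 + 1)/(2*6) = 0.6541
f*(6.8497) = (y-b)^2/(4a) = (6.8497 + 1)^2/(4*6)
= 61.6178/24 = 2.5674


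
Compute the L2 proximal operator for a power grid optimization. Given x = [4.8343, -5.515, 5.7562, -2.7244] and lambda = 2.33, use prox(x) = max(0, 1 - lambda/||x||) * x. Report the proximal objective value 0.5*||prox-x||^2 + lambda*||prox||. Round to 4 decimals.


Step 1: Compute ||x||.
||x|| = 9.713
Step 2: Compute scaling factor.
scale = max(0, 1 - 2.33/9.713) = 0.7601
Step 3: prox(x) = [3.6746, -4.192, 4.3754, -2.0709]
||prox(x)|| = 7.383
Step 4: Proximal objective.
0.5*||prox-x||^2 = 2.7145
lambda*||prox|| = 17.2024
Total = 19.9168


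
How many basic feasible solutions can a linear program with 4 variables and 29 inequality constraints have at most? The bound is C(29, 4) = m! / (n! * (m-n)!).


Each vertex corresponds to some choice of n active constraints out of m, so the number of vertices is at most C(m, n) = m! / (n!(m-n)!).
m = 29, n = 4
Numerator: 29 * 28 * 27 * 26
Denominator: 4! = 24
C(29, 4) = 23751


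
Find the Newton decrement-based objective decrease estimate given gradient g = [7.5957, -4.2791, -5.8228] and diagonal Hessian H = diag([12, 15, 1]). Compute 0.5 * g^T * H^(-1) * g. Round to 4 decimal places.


Step 1: H is diagonal, so H^(-1) * g = [0.633, -0.2853, -5.8228].
Step 2: g^T H^(-1) g = sum_i g_i^2 / H_ii
  = (7.5957)^2/12 + (-4.2791)^2/15 + (-5.8228)^2/1
  = 4.8079 + 1.2207 + 33.905 = 39.9336
Step 3: Objective decrease = 0.5 * g^T H^(-1) g = 19.9668


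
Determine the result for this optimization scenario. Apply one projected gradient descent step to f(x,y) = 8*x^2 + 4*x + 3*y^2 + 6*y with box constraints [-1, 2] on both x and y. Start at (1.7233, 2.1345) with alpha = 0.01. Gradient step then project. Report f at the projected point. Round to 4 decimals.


Step 1: Compute gradient at (1.7233, 2.1345).
grad_x = 2*8*1.7233 + 4 = 31.5728
grad_y = 2*3*2.1345 + 6 = 18.807
Step 2: Gradient step.
x_raw = 1.7233 - 0.01*31.5728 = 1.4076
y_raw = 2.1345 - 0.01*18.807 = 1.9464
Step 3: Project onto [-1, 2].
x_proj = clip(1.4076) = 1.4076
y_proj = clip(1.9464) = 1.9464
Step 4: Evaluate f.
f(1.4076, 1.9464) = 44.5247


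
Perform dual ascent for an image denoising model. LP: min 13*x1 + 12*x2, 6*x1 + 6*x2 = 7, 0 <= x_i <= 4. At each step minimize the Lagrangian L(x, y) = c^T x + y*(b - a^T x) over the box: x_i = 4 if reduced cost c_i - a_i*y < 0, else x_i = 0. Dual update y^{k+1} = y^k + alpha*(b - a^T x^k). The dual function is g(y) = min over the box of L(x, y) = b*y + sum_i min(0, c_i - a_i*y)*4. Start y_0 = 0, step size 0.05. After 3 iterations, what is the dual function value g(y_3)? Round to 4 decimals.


Dual ascent for LP: min 13*x1 + 12*x2, 6*x1 + 6*x2 = 7, 0 <= x_i <= 4
Step 1: y^k = 0.0, reduced costs: (13.0, 12.0)
  x^k = (0.0, 0.0), subgradient = b - a^T x = 7.0
  y^{k+1} = 0.0 + 0.05*7.0 = 0.35
Step 2: y^k = 0.35, reduced costs: (10.9, 9.9)
  x^k = (0.0, 0.0), subgradient = b - a^T x = 7.0
  y^{k+1} = 0.35 + 0.05*7.0 = 0.7
Step 3: y^k = 0.7, reduced costs: (8.8, 7.8)
  x^k = (0.0, 0.0), subgradient = b - a^T x = 7.0
  y^{k+1} = 0.7 + 0.05*7.0 = 1.05
Dual objective at y_3 = 1.05: reduced costs (6.7, 5.7), box minimizer x = (0.0, 0.0)
g(y_3) = b*y + (c1 - a1*y)*x1 + (c2 - a2*y)*x2 = 7*1.05 + 6.7*0.0 + 5.7*0.0 = 7.35 + 0.0 + 0.0 = 7.35


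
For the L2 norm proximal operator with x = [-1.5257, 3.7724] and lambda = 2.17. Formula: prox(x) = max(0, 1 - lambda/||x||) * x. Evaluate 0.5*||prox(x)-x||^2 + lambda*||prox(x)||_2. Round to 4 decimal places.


Step 1: Compute ||x||.
||x|| = 4.0692
Step 2: Compute scaling factor.
scale = max(0, 1 - 2.17/4.0692) = 0.4667
Step 3: prox(x) = [-0.7121, 1.7607]
||prox(x)|| = 1.8992
Step 4: Proximal objective.
0.5*||prox-x||^2 = 2.3545
lambda*||prox|| = 4.1213
Total = 6.4758


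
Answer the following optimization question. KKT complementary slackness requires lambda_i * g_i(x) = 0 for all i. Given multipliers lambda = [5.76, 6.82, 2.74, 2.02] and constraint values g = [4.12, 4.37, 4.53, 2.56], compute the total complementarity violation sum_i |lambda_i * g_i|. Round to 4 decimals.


KKT complementary slackness check:
lambda_1 * g_1 = 5.76 * 4.12 = 23.7312
lambda_2 * g_2 = 6.82 * 4.37 = 29.8034
lambda_3 * g_3 = 2.74 * 4.53 = 12.4122
lambda_4 * g_4 = 2.02 * 2.56 = 5.1712
Total violation = 23.7312 + 29.8034 + 12.4122 + 5.1712 = 71.118


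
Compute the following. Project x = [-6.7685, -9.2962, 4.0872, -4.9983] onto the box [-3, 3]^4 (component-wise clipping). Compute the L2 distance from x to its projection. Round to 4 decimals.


Project each component onto [-3, 3].
clip(-6.7685) = -3.0, clip(-9.2962) = -3.0, clip(4.0872) = 3.0, clip(-4.9983) = -3.0
Projection = [-3.0, -3.0, 3.0, -3.0]
Squared diffs: [14.2016, 39.6421, 1.182, 3.9932]
Distance = sqrt(59.0189) = 7.6824


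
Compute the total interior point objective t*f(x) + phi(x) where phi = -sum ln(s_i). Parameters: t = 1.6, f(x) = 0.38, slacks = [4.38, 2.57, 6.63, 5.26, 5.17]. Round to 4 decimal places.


Step 1: Compute log-barrier.
ln values: [1.477, 0.9439, 1.8916, 1.6601, 1.6429]
phi = -(1.477 + 0.9439 + 1.8916 + 1.6601 + 1.6429) = -7.6156
Step 2: Compute augmented objective.
t*f(x) = 1.6*0.38 = 0.608
Total = 0.608 - 7.6156 = -7.0076


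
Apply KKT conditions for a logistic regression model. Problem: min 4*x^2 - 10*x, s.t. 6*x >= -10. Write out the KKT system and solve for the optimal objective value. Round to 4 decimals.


Step 1: Try lambda = 0 (constraint inactive).
Stationarity: 2*4*x - 10 = 0
x* = 10/(2*4) = 1.25
Check constraint: 6*1.25 = 7.5 >= -10 -- satisfied.
Step 2: Compute optimal value.
f(x*) = 4*1.25^2 - 10*1.25 = -6.25


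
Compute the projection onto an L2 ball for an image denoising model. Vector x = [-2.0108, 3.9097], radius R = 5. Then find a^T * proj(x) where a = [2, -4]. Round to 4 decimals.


Step 1: Compute ||x|| (intermediates to 6 decimals).
||x|| = sqrt((-2.0108)^2 + 3.9097^2) = 4.396484
Step 2: Project.
Since ||x|| <= R, proj = x (no scaling needed).
proj(x) = [-2.0108, 3.9097]
Step 3: Dot product.
a^T * proj(x) = 2*(-2.0108) - 4*3.9097 = -19.6604


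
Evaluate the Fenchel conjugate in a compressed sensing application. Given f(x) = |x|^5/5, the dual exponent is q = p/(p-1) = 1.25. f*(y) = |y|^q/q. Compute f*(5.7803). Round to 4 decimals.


The conjugate exponent q satisfies 1/p + 1/q = 1.
p = 5, so q = 5/(5 - 1) = 1.25
|y|^q = 5.7803^1.25 = 8.9627
f*(5.7803) = 8.9627 / 1.25 = 7.1701


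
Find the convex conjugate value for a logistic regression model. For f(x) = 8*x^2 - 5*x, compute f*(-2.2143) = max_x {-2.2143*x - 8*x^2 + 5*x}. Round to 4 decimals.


f*(y) = sup_x {y*x - a*x^2 - b*x} = sup_x {(y-b)*x - a*x^2}
FOC: (y - b) - 2a*x = 0 => x* = (y - b)/(2a)
x* = (-2.2143 + 5)/(2*8) = 0.1741
f*(-2.2143) = (y-b)^2/(4a) = (-2.2143 + 5)^2/(4*8)
= 7.7601/32 = 0.2425


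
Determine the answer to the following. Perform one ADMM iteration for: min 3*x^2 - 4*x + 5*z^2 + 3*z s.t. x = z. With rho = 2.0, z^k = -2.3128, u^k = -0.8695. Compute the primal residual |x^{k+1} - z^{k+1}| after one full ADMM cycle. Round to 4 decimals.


ADMM iteration with rho = 2.0, z^k = -2.3128, u^k = -0.8695
Step 1: x-update.
Minimize 3*x^2 - 4*x + (2.0/2)*(x + 2.3128 - 0.8695)^2
FOC: (2*3 + 2.0)*x = 4 + 2.0*(-2.3128 + 0.8695)
x^{k+1} = 0.1392
Step 2: z-update.
Minimize 5*z^2 + 3*z + (2.0/2)*(0.1392 - z - 0.8695)^2
FOC: (2*5 + 2.0)*z = -3 + 2.0*(0.1392 - 0.8695)
z^{k+1} = -0.3717
Step 3: u-update.
u^{k+1} = -0.8695 + 0.1392 + 0.3717 = -0.3586
Step 4: Primal residual = |0.1392 + 0.3717| = 0.5109


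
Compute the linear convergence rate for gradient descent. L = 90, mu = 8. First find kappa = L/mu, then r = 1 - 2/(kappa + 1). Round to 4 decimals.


Step 1: Compute the condition number.
kappa = L/mu = 90/8 = 11.25
Step 2: Compute the convergence rate.
r = 1 - 2/(kappa + 1) = 1 - 2*mu/(L + mu) = (L - mu)/(L + mu) = 82/98 = 0.8367


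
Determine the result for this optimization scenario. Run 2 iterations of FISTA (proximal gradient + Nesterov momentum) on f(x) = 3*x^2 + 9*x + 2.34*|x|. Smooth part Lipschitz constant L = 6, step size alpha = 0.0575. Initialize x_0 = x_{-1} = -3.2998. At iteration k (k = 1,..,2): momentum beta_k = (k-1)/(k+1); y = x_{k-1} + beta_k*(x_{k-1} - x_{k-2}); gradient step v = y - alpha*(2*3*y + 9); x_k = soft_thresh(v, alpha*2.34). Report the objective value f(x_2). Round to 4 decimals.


FISTA on f(x) = 3*x^2 + 9*x + 2.34*|x|
L = 6, alpha = 0.0575
Iteration 1: beta = 0.0, y = -3.2998 + 0.0*(-3.2998 + 3.2998) = -3.2998
  grad(y) = -10.7988, v = y - alpha*grad = -2.6789
  prox(v) = soft_thresh(-2.6789, 0.1346) = -2.5443
Iteration 2: beta = 0.3333, y = -2.5443 + 0.3333*(-2.5443 + 3.2998) = -2.2925
  grad(y) = -4.755, v = y - alpha*grad = -2.0191
  prox(v) = soft_thresh(-2.0191, 0.1346) = -1.8845
f(x_2) = 3*(-1.8845)^2 + 9*(-1.8845) + 2.34*|-1.8845| = -1.8966


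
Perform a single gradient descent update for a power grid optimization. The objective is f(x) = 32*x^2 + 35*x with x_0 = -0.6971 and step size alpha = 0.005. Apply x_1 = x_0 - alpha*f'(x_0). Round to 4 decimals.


We compute the gradient at x_0 and apply the update.
f'(x) = 64*x + 35
f'(-0.6971) = 64*-0.6971 + 35 = -9.6144
x_1 = -0.6971 - 0.005*-9.6144 = -0.649


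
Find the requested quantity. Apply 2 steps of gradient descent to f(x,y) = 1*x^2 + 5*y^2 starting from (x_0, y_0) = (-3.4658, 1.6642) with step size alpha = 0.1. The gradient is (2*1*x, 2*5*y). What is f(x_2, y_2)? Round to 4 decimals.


Gradient descent on f(x,y) = 1*x^2 + 5*y^2.
Starting point: (-3.4658, 1.6642), alpha = 0.1
Step 1: grad_x = 2*1*-3.4658 = -6.9316, grad_y = 2*5*1.6642 = 16.642
  x_1 = -3.4658 - 0.1*-6.9316 = -2.7726
  y_1 = 1.6642 - 0.1*16.642 = -0.0
Step 2: grad_x = 2*1*-2.7726 = -5.5453, grad_y = 2*5*-0.0 = -0.0
  x_2 = -2.7726 - 0.1*-5.5453 = -2.2181
  y_2 = -0.0 - 0.1*-0.0 = 0.0
f(-2.2181, 0.0) = 1*(-2.2181)^2 + 5*0.0^2 = 4.92


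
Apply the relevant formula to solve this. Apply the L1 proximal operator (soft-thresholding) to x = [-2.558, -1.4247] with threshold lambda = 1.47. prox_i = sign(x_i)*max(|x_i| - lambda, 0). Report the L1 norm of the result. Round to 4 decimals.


Soft-thresholding with lambda = 1.47:
prox(-2.558) = sign(-2.558)*max(|-2.558| - 1.47, 0) = -1.088
prox(-1.4247) = sign(-1.4247)*max(|-1.4247| - 1.47, 0) = 0.0
prox(x) = [-1.088, 0.0]
||prox(x)||_1 = 1.088 + 0.0 = 1.088


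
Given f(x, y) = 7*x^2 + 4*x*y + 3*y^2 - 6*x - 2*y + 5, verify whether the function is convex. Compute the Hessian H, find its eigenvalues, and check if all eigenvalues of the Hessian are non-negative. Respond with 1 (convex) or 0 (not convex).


The Hessian of f(x,y) = 7*x^2 + 4*x*y + 3*y^2 - 6*x - 2*y + 5 is:
H = [[14, 4], [4, 6]]
Trace = 14 + 6 = 20
Determinant = 14*6 - (4)^2 = 68
Discriminant = (20)^2 - 4*68 = 128.0
Eigenvalues: lambda_1 = 4.3431, lambda_2 = 15.6569
The function is convex.

1


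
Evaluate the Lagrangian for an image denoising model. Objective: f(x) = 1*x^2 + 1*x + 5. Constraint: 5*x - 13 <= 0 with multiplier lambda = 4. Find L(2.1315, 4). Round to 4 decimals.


Step 1: Evaluate f(x).
f(2.1315) = 1*2.1315^2 + 1*2.1315 + 5 = 11.6748
Step 2: Evaluate g(x).
g(2.1315) = 5*2.1315 - 13 = -2.3425
Step 3: Compute Lagrangian.
L = 11.6748 + 4*-2.3425 = 2.3048


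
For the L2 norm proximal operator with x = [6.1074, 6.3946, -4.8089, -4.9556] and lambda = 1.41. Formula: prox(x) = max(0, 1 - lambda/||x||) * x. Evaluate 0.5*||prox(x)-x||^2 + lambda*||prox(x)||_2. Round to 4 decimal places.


Step 1: Compute ||x||.
||x|| = 11.2194
Step 2: Compute scaling factor.
scale = max(0, 1 - 1.41/11.2194) = 0.8743
Step 3: prox(x) = [5.3399, 5.591, -4.2045, -4.3328]
||prox(x)|| = 9.8094
Step 4: Proximal objective.
0.5*||prox-x||^2 = 0.9941
lambda*||prox|| = 13.8313
Total = 14.8253


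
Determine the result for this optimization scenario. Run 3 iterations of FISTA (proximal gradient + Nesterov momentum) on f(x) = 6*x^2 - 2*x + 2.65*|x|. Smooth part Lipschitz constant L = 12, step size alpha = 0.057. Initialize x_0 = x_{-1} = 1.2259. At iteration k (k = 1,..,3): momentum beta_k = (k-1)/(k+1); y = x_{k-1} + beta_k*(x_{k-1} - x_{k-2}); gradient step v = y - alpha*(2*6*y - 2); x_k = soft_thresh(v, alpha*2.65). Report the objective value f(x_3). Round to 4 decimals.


FISTA on f(x) = 6*x^2 - 2*x + 2.65*|x|
L = 12, alpha = 0.057
Iteration 1: beta = 0.0, y = 1.2259 + 0.0*(1.2259 - 1.2259) = 1.2259
  grad(y) = 12.7108, v = y - alpha*grad = 0.5014
  prox(v) = soft_thresh(0.5014, 0.1511) = 0.3503
Iteration 2: beta = 0.3333, y = 0.3503 + 0.3333*(0.3503 - 1.2259) = 0.0585
  grad(y) = -1.2982, v = y - alpha*grad = 0.1325
  prox(v) = soft_thresh(0.1325, 0.1511) = 0.0
Iteration 3: beta = 0.5, y = 0.0 + 0.5*(0.0 - 0.3503) = -0.1752
  grad(y) = -4.102, v = y - alpha*grad = 0.0586
  prox(v) = soft_thresh(0.0586, 0.1511) = 0.0
f(x_3) = 6*0.0^2 - 2*0.0 + 2.65*|0.0| = 0.0


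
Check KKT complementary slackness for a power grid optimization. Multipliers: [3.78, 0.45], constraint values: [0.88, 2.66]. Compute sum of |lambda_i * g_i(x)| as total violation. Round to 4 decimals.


KKT complementary slackness check:
lambda_1 * g_1 = 3.78 * 0.88 = 3.3264
lambda_2 * g_2 = 0.45 * 2.66 = 1.197
Total violation = 3.3264 + 1.197 = 4.5234


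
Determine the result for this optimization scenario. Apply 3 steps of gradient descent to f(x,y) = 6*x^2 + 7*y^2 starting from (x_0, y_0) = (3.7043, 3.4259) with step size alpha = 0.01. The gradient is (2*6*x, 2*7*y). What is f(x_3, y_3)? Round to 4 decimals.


Gradient descent on f(x,y) = 6*x^2 + 7*y^2.
Starting point: (3.7043, 3.4259), alpha = 0.01
Step 1: grad_x = 2*6*3.7043 = 44.4516, grad_y = 2*7*3.4259 = 47.9626
  x_1 = 3.7043 - 0.01*44.4516 = 3.2598
  y_1 = 3.4259 - 0.01*47.9626 = 2.9463
Step 2: grad_x = 2*6*3.2598 = 39.1174, grad_y = 2*7*2.9463 = 41.2478
  x_2 = 3.2598 - 0.01*39.1174 = 2.8686
  y_2 = 2.9463 - 0.01*41.2478 = 2.5338
Step 3: grad_x = 2*6*2.8686 = 34.4233, grad_y = 2*7*2.5338 = 35.4731
  x_3 = 2.8686 - 0.01*34.4233 = 2.5244
  y_3 = 2.5338 - 0.01*35.4731 = 2.1791
f(2.5244, 2.1791) = 6*2.5244^2 + 7*2.1791^2 = 71.4731


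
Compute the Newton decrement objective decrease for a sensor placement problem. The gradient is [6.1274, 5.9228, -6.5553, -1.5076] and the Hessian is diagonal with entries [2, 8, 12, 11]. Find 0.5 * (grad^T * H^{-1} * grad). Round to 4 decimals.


Step 1: H is diagonal, so H^(-1) * g = [3.0637, 0.7404, -0.5463, -0.1371].
Step 2: g^T H^(-1) g = sum_i g_i^2 / H_ii
  = (6.1274)^2/2 + (5.9228)^2/8 + (-6.5553)^2/12 + (-1.5076)^2/11
  = 18.7725 + 4.3849 + 3.581 + 0.2066 = 26.9451
Step 3: Objective decrease = 0.5 * g^T H^(-1) g = 13.4725


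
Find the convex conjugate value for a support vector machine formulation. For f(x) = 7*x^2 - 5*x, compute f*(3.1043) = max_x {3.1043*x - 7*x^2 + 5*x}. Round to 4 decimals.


f*(y) = sup_x {y*x - a*x^2 - b*x} = sup_x {(y-b)*x - a*x^2}
FOC: (y - b) - 2a*x = 0 => x* = (y - b)/(2a)
x* = (3.1043 + 5)/(2*7) = 0.5789
f*(3.1043) = (y-b)^2/(4a) = (3.1043 + 5)^2/(4*7)
= 65.6797/28 = 2.3457
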